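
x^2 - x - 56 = (x - 8)*(x + 7)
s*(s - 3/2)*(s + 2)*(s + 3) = s^4 + 7*s^3/2 - 3*s^2/2 - 9*s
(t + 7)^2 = t^2 + 14*t + 49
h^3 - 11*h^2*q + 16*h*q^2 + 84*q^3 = (h - 7*q)*(h - 6*q)*(h + 2*q)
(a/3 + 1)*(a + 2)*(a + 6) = a^3/3 + 11*a^2/3 + 12*a + 12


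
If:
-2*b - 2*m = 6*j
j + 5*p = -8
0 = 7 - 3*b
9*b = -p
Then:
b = 7/3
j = 97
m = -880/3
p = -21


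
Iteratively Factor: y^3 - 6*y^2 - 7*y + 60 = (y - 5)*(y^2 - y - 12) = (y - 5)*(y + 3)*(y - 4)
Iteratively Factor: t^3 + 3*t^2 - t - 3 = (t - 1)*(t^2 + 4*t + 3) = (t - 1)*(t + 1)*(t + 3)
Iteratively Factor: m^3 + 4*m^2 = (m + 4)*(m^2) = m*(m + 4)*(m)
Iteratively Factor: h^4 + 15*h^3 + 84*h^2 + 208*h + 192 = (h + 4)*(h^3 + 11*h^2 + 40*h + 48) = (h + 3)*(h + 4)*(h^2 + 8*h + 16) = (h + 3)*(h + 4)^2*(h + 4)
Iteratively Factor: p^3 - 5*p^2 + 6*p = (p - 3)*(p^2 - 2*p) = (p - 3)*(p - 2)*(p)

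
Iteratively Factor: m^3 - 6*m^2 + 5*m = (m - 5)*(m^2 - m) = m*(m - 5)*(m - 1)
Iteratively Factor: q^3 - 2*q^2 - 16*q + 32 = (q - 4)*(q^2 + 2*q - 8) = (q - 4)*(q - 2)*(q + 4)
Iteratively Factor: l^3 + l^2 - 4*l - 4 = (l - 2)*(l^2 + 3*l + 2) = (l - 2)*(l + 1)*(l + 2)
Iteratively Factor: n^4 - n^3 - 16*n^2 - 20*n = (n)*(n^3 - n^2 - 16*n - 20) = n*(n + 2)*(n^2 - 3*n - 10) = n*(n + 2)^2*(n - 5)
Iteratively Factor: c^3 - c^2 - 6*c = (c)*(c^2 - c - 6) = c*(c - 3)*(c + 2)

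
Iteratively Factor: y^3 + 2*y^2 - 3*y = (y - 1)*(y^2 + 3*y) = (y - 1)*(y + 3)*(y)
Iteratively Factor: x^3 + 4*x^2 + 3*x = (x)*(x^2 + 4*x + 3) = x*(x + 3)*(x + 1)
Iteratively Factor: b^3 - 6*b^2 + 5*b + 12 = (b + 1)*(b^2 - 7*b + 12) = (b - 3)*(b + 1)*(b - 4)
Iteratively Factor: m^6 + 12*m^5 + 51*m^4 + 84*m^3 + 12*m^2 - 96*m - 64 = (m - 1)*(m^5 + 13*m^4 + 64*m^3 + 148*m^2 + 160*m + 64) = (m - 1)*(m + 4)*(m^4 + 9*m^3 + 28*m^2 + 36*m + 16) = (m - 1)*(m + 4)^2*(m^3 + 5*m^2 + 8*m + 4) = (m - 1)*(m + 1)*(m + 4)^2*(m^2 + 4*m + 4) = (m - 1)*(m + 1)*(m + 2)*(m + 4)^2*(m + 2)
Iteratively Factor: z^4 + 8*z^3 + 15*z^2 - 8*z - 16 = (z + 4)*(z^3 + 4*z^2 - z - 4) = (z + 1)*(z + 4)*(z^2 + 3*z - 4) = (z + 1)*(z + 4)^2*(z - 1)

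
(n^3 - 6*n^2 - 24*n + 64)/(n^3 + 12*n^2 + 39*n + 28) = (n^2 - 10*n + 16)/(n^2 + 8*n + 7)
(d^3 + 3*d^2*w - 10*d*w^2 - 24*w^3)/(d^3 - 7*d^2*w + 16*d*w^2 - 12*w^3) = (d^2 + 6*d*w + 8*w^2)/(d^2 - 4*d*w + 4*w^2)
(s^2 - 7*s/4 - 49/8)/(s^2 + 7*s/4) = (s - 7/2)/s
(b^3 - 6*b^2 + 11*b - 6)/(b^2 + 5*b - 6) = (b^2 - 5*b + 6)/(b + 6)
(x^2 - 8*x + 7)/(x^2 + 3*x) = (x^2 - 8*x + 7)/(x*(x + 3))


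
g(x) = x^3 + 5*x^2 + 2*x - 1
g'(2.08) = 35.78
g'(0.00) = 2.00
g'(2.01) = 34.22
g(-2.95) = 10.94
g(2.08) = 33.79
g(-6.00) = -49.00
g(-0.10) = -1.15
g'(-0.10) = 1.03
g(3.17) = 87.44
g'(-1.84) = -6.24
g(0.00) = -1.00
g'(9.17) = 345.97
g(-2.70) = 10.37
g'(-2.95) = -1.39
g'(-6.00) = 50.00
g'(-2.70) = -3.13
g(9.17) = 1208.88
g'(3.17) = 63.85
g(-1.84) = 6.02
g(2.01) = 31.34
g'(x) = 3*x^2 + 10*x + 2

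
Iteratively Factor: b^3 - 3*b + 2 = (b + 2)*(b^2 - 2*b + 1) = (b - 1)*(b + 2)*(b - 1)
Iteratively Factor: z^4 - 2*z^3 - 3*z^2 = (z)*(z^3 - 2*z^2 - 3*z) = z^2*(z^2 - 2*z - 3) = z^2*(z + 1)*(z - 3)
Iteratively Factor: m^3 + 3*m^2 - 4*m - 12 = (m + 3)*(m^2 - 4) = (m + 2)*(m + 3)*(m - 2)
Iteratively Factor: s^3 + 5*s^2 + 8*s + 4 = (s + 2)*(s^2 + 3*s + 2) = (s + 1)*(s + 2)*(s + 2)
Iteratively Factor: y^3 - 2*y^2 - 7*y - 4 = (y + 1)*(y^2 - 3*y - 4) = (y - 4)*(y + 1)*(y + 1)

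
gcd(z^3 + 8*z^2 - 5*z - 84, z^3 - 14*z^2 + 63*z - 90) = z - 3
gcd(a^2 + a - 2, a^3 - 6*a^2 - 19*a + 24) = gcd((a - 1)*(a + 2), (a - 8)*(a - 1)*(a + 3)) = a - 1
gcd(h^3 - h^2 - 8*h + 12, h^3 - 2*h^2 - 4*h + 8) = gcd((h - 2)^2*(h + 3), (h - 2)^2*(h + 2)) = h^2 - 4*h + 4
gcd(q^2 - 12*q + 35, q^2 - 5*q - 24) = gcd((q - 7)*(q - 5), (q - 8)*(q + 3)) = 1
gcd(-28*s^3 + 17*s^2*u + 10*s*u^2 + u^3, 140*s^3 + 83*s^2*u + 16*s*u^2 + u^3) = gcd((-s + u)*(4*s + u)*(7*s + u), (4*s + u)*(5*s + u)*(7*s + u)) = 28*s^2 + 11*s*u + u^2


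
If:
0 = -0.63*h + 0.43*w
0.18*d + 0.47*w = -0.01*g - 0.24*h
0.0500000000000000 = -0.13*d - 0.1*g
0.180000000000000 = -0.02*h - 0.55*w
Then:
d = 1.24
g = -2.11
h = -0.22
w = -0.32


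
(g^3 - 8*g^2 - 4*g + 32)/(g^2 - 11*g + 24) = (g^2 - 4)/(g - 3)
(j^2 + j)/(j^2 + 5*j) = (j + 1)/(j + 5)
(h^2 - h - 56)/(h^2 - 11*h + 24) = (h + 7)/(h - 3)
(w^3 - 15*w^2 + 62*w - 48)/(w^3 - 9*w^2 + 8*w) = (w - 6)/w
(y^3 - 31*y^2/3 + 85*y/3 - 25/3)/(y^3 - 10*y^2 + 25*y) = (y - 1/3)/y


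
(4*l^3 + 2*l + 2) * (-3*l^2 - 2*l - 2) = -12*l^5 - 8*l^4 - 14*l^3 - 10*l^2 - 8*l - 4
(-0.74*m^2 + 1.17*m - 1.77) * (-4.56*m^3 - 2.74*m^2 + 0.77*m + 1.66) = 3.3744*m^5 - 3.3076*m^4 + 4.2956*m^3 + 4.5223*m^2 + 0.5793*m - 2.9382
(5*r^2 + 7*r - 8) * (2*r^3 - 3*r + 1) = 10*r^5 + 14*r^4 - 31*r^3 - 16*r^2 + 31*r - 8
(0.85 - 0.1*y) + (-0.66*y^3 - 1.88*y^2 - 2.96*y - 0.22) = -0.66*y^3 - 1.88*y^2 - 3.06*y + 0.63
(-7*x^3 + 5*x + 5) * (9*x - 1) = -63*x^4 + 7*x^3 + 45*x^2 + 40*x - 5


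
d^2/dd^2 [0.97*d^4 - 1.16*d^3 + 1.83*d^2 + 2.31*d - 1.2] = 11.64*d^2 - 6.96*d + 3.66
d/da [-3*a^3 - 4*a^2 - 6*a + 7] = -9*a^2 - 8*a - 6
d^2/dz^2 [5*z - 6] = 0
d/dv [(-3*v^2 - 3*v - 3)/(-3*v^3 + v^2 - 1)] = 3*(-v*(9*v - 2)*(v^2 + v + 1) + (2*v + 1)*(3*v^3 - v^2 + 1))/(3*v^3 - v^2 + 1)^2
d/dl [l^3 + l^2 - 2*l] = 3*l^2 + 2*l - 2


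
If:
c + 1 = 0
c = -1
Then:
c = -1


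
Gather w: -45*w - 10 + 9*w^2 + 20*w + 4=9*w^2 - 25*w - 6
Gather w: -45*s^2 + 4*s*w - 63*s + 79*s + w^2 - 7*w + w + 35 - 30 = -45*s^2 + 16*s + w^2 + w*(4*s - 6) + 5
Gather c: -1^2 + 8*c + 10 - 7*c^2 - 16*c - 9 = -7*c^2 - 8*c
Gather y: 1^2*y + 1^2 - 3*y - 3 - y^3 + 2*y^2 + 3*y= -y^3 + 2*y^2 + y - 2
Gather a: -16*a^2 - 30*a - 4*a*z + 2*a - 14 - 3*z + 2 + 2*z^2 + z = -16*a^2 + a*(-4*z - 28) + 2*z^2 - 2*z - 12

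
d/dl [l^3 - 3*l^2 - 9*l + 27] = 3*l^2 - 6*l - 9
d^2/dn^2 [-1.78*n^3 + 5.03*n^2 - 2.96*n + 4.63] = 10.06 - 10.68*n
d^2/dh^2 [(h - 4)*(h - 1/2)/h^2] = 3*(4 - 3*h)/h^4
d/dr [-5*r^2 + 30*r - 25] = 30 - 10*r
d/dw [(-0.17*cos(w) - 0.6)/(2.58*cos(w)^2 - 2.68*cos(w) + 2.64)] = (-0.4386*cos(w)^2 - 3.096*cos(w) + 2.0568)*sin(w)/(6.6564*cos(w)^4 - 13.8288*cos(w)^3 + 20.8048*cos(w)^2 - 14.1504*cos(w) + 6.9696)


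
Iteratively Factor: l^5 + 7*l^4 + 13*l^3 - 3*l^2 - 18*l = (l)*(l^4 + 7*l^3 + 13*l^2 - 3*l - 18) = l*(l + 3)*(l^3 + 4*l^2 + l - 6) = l*(l + 3)^2*(l^2 + l - 2) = l*(l + 2)*(l + 3)^2*(l - 1)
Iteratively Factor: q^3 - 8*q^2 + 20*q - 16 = (q - 2)*(q^2 - 6*q + 8) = (q - 4)*(q - 2)*(q - 2)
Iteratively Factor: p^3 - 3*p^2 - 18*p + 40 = (p - 2)*(p^2 - p - 20) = (p - 5)*(p - 2)*(p + 4)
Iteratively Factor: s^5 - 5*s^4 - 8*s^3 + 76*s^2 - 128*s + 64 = (s - 2)*(s^4 - 3*s^3 - 14*s^2 + 48*s - 32) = (s - 2)*(s - 1)*(s^3 - 2*s^2 - 16*s + 32) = (s - 4)*(s - 2)*(s - 1)*(s^2 + 2*s - 8) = (s - 4)*(s - 2)^2*(s - 1)*(s + 4)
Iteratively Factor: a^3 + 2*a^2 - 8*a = (a)*(a^2 + 2*a - 8) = a*(a + 4)*(a - 2)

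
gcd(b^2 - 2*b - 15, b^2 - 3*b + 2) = 1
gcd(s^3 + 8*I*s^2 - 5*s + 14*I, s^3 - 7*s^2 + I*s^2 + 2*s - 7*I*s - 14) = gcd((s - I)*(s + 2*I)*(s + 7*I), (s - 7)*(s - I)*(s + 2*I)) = s^2 + I*s + 2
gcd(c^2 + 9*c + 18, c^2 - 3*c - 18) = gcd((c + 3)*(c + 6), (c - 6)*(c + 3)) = c + 3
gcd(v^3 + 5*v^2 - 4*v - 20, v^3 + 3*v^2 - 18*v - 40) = v^2 + 7*v + 10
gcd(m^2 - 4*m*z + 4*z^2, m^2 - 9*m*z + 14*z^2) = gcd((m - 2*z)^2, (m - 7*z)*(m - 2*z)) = -m + 2*z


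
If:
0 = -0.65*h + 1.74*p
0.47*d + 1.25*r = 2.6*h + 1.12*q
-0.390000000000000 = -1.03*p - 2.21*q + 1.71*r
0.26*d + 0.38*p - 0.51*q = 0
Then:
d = 1.17285447157337*r + 0.357146263301172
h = 0.388621186278895*r - 0.0123859763821919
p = 0.145174581081196*r - 0.0046269452002441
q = 0.706095104744963*r + 0.178627037808259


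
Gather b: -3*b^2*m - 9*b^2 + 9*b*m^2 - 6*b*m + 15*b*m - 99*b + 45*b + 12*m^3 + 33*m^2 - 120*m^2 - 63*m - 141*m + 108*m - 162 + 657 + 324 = b^2*(-3*m - 9) + b*(9*m^2 + 9*m - 54) + 12*m^3 - 87*m^2 - 96*m + 819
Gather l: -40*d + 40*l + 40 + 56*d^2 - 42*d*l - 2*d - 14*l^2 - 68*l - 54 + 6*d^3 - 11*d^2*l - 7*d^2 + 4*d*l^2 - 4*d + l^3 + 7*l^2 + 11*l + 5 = 6*d^3 + 49*d^2 - 46*d + l^3 + l^2*(4*d - 7) + l*(-11*d^2 - 42*d - 17) - 9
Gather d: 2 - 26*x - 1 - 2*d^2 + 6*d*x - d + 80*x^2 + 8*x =-2*d^2 + d*(6*x - 1) + 80*x^2 - 18*x + 1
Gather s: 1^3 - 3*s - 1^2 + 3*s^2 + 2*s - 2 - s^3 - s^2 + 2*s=-s^3 + 2*s^2 + s - 2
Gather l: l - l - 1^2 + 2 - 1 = 0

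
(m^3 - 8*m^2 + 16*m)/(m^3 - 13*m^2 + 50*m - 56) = m*(m - 4)/(m^2 - 9*m + 14)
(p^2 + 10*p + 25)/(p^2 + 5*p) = (p + 5)/p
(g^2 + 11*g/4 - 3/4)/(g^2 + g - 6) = (g - 1/4)/(g - 2)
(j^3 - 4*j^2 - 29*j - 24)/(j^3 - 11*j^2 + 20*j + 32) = (j + 3)/(j - 4)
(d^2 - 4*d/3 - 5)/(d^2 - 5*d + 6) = (d + 5/3)/(d - 2)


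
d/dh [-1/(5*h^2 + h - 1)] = (10*h + 1)/(5*h^2 + h - 1)^2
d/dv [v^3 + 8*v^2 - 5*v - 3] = 3*v^2 + 16*v - 5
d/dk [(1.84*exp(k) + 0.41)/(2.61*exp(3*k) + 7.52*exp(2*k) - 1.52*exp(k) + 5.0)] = (-9.6048*exp(3*k) - 17.0471*exp(2*k) - 6.1664*exp(k) + 9.8232)*exp(k)/(6.8121*exp(6*k) + 39.2544*exp(5*k) + 48.616*exp(4*k) + 3.2392*exp(3*k) + 77.5104*exp(2*k) - 15.2*exp(k) + 25.0)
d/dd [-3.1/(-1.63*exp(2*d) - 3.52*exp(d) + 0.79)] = (-10.106*exp(d) - 10.912)*exp(d)/(1.63*exp(2*d) + 3.52*exp(d) - 0.79)^2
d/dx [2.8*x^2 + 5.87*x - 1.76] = 5.6*x + 5.87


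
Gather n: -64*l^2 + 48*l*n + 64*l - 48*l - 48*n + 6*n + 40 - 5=-64*l^2 + 16*l + n*(48*l - 42) + 35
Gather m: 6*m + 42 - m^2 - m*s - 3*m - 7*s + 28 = -m^2 + m*(3 - s) - 7*s + 70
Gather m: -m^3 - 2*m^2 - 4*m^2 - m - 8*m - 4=-m^3 - 6*m^2 - 9*m - 4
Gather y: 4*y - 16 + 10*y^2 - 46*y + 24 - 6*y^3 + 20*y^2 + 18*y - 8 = -6*y^3 + 30*y^2 - 24*y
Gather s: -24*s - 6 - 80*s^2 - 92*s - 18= -80*s^2 - 116*s - 24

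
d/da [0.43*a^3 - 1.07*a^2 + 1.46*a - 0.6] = 1.29*a^2 - 2.14*a + 1.46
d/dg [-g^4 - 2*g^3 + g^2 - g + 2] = -4*g^3 - 6*g^2 + 2*g - 1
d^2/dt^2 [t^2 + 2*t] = 2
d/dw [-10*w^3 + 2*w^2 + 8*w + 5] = -30*w^2 + 4*w + 8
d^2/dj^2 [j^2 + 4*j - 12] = 2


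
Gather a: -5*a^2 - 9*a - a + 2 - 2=-5*a^2 - 10*a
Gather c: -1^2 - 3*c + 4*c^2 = 4*c^2 - 3*c - 1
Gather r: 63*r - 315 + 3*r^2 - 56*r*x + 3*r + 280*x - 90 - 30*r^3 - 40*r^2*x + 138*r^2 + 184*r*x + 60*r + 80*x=-30*r^3 + r^2*(141 - 40*x) + r*(128*x + 126) + 360*x - 405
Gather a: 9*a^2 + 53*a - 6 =9*a^2 + 53*a - 6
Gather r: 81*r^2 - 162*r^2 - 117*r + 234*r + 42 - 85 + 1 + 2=-81*r^2 + 117*r - 40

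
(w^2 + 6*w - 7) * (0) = 0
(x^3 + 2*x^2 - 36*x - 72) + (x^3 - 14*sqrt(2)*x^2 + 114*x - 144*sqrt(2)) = 2*x^3 - 14*sqrt(2)*x^2 + 2*x^2 + 78*x - 144*sqrt(2) - 72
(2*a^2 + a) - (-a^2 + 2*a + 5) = 3*a^2 - a - 5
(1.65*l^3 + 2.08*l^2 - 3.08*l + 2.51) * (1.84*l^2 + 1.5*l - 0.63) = 3.036*l^5 + 6.3022*l^4 - 3.5867*l^3 - 1.312*l^2 + 5.7054*l - 1.5813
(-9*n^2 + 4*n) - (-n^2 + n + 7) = -8*n^2 + 3*n - 7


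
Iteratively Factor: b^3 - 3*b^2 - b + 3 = (b - 1)*(b^2 - 2*b - 3) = (b - 1)*(b + 1)*(b - 3)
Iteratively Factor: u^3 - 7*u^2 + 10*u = (u)*(u^2 - 7*u + 10) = u*(u - 2)*(u - 5)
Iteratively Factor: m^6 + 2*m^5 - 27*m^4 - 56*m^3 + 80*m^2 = (m)*(m^5 + 2*m^4 - 27*m^3 - 56*m^2 + 80*m) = m*(m + 4)*(m^4 - 2*m^3 - 19*m^2 + 20*m) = m*(m + 4)^2*(m^3 - 6*m^2 + 5*m) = m^2*(m + 4)^2*(m^2 - 6*m + 5) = m^2*(m - 5)*(m + 4)^2*(m - 1)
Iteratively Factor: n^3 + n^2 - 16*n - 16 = (n + 4)*(n^2 - 3*n - 4) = (n + 1)*(n + 4)*(n - 4)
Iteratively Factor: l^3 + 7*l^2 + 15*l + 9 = (l + 3)*(l^2 + 4*l + 3) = (l + 1)*(l + 3)*(l + 3)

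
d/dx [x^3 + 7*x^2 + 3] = x*(3*x + 14)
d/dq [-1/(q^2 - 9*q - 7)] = (2*q - 9)/(-q^2 + 9*q + 7)^2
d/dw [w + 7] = 1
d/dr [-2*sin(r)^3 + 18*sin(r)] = 6*(cos(r)^2 + 2)*cos(r)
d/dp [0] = 0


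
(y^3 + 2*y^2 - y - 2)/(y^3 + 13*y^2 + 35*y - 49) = (y^2 + 3*y + 2)/(y^2 + 14*y + 49)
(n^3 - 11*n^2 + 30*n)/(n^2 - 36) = n*(n - 5)/(n + 6)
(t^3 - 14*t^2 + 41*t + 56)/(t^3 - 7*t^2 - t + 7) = (t - 8)/(t - 1)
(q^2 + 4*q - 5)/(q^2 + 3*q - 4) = (q + 5)/(q + 4)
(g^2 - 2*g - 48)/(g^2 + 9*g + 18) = (g - 8)/(g + 3)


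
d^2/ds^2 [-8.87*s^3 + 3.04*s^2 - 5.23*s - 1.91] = 6.08 - 53.22*s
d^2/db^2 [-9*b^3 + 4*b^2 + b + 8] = 8 - 54*b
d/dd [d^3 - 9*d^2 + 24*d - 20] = 3*d^2 - 18*d + 24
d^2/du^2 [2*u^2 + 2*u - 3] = 4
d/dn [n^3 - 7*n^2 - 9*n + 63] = 3*n^2 - 14*n - 9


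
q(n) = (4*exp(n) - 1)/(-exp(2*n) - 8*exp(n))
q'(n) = (4*exp(n) - 1)*(2*exp(2*n) + 8*exp(n))/(-exp(2*n) - 8*exp(n))^2 + 4*exp(n)/(-exp(2*n) - 8*exp(n)) = 2*(2*exp(2*n) - exp(n) - 4)*exp(-n)/(exp(2*n) + 16*exp(n) + 64)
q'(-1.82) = -0.76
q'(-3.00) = -2.51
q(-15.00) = 408626.66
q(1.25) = -0.32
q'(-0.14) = -0.10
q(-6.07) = 53.57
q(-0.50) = -0.27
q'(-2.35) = -1.30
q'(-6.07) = -54.08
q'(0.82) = 0.03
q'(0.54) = 0.00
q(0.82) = -0.35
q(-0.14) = -0.32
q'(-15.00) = -408627.17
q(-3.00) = 2.00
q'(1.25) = 0.07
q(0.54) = -0.35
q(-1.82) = 0.27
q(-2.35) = 0.80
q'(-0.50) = -0.17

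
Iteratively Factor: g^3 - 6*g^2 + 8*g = (g - 2)*(g^2 - 4*g) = g*(g - 2)*(g - 4)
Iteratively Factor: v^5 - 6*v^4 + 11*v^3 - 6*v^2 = (v - 3)*(v^4 - 3*v^3 + 2*v^2) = v*(v - 3)*(v^3 - 3*v^2 + 2*v) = v*(v - 3)*(v - 2)*(v^2 - v) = v*(v - 3)*(v - 2)*(v - 1)*(v)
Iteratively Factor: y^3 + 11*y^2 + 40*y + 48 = (y + 3)*(y^2 + 8*y + 16) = (y + 3)*(y + 4)*(y + 4)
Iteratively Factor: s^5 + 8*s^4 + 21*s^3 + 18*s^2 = (s)*(s^4 + 8*s^3 + 21*s^2 + 18*s) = s*(s + 2)*(s^3 + 6*s^2 + 9*s) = s*(s + 2)*(s + 3)*(s^2 + 3*s) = s*(s + 2)*(s + 3)^2*(s)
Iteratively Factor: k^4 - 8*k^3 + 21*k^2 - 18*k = (k - 3)*(k^3 - 5*k^2 + 6*k) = k*(k - 3)*(k^2 - 5*k + 6) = k*(k - 3)^2*(k - 2)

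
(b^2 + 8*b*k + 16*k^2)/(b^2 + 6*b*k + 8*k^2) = (b + 4*k)/(b + 2*k)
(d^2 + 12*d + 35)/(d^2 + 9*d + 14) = (d + 5)/(d + 2)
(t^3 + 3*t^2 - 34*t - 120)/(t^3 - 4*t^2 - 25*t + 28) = (t^2 - t - 30)/(t^2 - 8*t + 7)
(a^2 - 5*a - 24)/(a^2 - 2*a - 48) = (a + 3)/(a + 6)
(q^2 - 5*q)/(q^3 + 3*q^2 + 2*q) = (q - 5)/(q^2 + 3*q + 2)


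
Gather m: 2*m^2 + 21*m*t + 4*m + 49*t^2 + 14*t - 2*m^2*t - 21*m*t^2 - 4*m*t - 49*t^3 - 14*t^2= m^2*(2 - 2*t) + m*(-21*t^2 + 17*t + 4) - 49*t^3 + 35*t^2 + 14*t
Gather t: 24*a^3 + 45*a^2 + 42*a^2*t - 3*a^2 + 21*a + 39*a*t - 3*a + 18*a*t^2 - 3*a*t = 24*a^3 + 42*a^2 + 18*a*t^2 + 18*a + t*(42*a^2 + 36*a)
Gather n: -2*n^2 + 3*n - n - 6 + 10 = -2*n^2 + 2*n + 4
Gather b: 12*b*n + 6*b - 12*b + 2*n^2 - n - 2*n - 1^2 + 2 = b*(12*n - 6) + 2*n^2 - 3*n + 1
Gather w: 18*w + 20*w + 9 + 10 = 38*w + 19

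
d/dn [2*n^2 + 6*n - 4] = 4*n + 6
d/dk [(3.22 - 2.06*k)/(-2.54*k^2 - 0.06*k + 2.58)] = (-5.2324*k^2 + 16.3576*k - 5.1216)/(6.4516*k^4 + 0.3048*k^3 - 13.1028*k^2 - 0.3096*k + 6.6564)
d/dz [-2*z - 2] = -2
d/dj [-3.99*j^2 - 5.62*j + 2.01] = -7.98*j - 5.62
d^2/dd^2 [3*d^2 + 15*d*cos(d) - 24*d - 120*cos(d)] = -15*d*cos(d) - 30*sin(d) + 120*cos(d) + 6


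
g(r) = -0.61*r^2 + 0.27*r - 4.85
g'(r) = 0.27 - 1.22*r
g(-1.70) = -7.07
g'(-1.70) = 2.34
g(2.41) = -7.74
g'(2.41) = -2.67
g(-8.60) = -52.29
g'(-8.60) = 10.76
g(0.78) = -5.01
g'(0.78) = -0.68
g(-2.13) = -8.19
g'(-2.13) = 2.87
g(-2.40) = -9.01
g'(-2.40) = 3.20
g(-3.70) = -14.20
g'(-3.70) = 4.78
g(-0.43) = -5.08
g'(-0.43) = 0.79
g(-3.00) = -11.15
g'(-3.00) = 3.93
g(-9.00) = -56.69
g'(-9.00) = 11.25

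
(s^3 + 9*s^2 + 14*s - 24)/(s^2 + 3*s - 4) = s + 6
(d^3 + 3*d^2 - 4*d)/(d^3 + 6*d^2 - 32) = d*(d - 1)/(d^2 + 2*d - 8)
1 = 1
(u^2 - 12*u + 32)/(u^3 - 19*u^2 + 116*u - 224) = 1/(u - 7)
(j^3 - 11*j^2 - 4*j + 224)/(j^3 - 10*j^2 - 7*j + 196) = (j - 8)/(j - 7)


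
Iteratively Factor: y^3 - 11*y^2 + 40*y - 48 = (y - 3)*(y^2 - 8*y + 16) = (y - 4)*(y - 3)*(y - 4)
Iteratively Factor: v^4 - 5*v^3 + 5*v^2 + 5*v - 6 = (v - 3)*(v^3 - 2*v^2 - v + 2) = (v - 3)*(v - 2)*(v^2 - 1) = (v - 3)*(v - 2)*(v + 1)*(v - 1)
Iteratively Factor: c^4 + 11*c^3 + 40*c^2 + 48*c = (c)*(c^3 + 11*c^2 + 40*c + 48) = c*(c + 3)*(c^2 + 8*c + 16) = c*(c + 3)*(c + 4)*(c + 4)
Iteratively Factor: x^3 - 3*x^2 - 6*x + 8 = (x - 1)*(x^2 - 2*x - 8) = (x - 1)*(x + 2)*(x - 4)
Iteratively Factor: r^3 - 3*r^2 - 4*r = (r + 1)*(r^2 - 4*r) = r*(r + 1)*(r - 4)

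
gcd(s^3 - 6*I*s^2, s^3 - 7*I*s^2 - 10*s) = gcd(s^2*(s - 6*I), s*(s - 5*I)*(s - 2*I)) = s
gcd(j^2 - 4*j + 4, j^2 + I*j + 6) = 1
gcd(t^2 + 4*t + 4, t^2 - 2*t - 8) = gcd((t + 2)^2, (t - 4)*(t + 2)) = t + 2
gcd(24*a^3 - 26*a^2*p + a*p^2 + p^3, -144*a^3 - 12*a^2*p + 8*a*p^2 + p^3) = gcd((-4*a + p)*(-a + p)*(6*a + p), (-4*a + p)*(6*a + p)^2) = -24*a^2 + 2*a*p + p^2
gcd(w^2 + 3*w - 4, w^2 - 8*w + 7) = w - 1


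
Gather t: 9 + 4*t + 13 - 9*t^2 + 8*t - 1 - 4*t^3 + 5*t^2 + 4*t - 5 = -4*t^3 - 4*t^2 + 16*t + 16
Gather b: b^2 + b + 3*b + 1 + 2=b^2 + 4*b + 3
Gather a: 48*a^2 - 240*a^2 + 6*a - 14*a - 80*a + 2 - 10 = -192*a^2 - 88*a - 8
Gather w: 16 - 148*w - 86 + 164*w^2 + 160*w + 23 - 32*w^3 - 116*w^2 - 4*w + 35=-32*w^3 + 48*w^2 + 8*w - 12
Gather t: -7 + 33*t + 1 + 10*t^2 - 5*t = 10*t^2 + 28*t - 6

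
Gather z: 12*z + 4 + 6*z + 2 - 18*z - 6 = 0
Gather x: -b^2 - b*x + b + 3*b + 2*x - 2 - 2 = -b^2 + 4*b + x*(2 - b) - 4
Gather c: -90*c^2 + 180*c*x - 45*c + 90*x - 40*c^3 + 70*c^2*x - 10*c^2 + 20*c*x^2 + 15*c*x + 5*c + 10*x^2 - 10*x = -40*c^3 + c^2*(70*x - 100) + c*(20*x^2 + 195*x - 40) + 10*x^2 + 80*x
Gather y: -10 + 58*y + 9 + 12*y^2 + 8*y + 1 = 12*y^2 + 66*y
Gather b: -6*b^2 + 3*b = -6*b^2 + 3*b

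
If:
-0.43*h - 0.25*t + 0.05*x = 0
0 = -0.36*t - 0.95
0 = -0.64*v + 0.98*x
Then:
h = 0.116279069767442*x + 1.53423772609819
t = -2.64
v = 1.53125*x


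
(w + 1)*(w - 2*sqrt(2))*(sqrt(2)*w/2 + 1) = sqrt(2)*w^3/2 - w^2 + sqrt(2)*w^2/2 - 2*sqrt(2)*w - w - 2*sqrt(2)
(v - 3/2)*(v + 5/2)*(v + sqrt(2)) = v^3 + v^2 + sqrt(2)*v^2 - 15*v/4 + sqrt(2)*v - 15*sqrt(2)/4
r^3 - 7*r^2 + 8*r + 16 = (r - 4)^2*(r + 1)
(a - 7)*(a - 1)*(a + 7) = a^3 - a^2 - 49*a + 49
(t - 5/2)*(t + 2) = t^2 - t/2 - 5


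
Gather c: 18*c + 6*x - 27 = 18*c + 6*x - 27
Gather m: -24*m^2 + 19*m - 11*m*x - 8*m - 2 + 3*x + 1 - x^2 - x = -24*m^2 + m*(11 - 11*x) - x^2 + 2*x - 1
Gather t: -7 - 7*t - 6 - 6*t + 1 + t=-12*t - 12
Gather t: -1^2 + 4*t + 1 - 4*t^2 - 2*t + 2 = -4*t^2 + 2*t + 2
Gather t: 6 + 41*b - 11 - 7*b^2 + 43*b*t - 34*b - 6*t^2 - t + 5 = -7*b^2 + 7*b - 6*t^2 + t*(43*b - 1)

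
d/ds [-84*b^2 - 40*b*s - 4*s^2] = -40*b - 8*s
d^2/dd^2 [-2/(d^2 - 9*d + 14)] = 4*(d^2 - 9*d - (2*d - 9)^2 + 14)/(d^2 - 9*d + 14)^3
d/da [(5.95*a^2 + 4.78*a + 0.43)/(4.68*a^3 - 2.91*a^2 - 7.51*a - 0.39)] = (-27.846*a^4 - 44.7408*a^3 - 36.8119*a^2 - 2.1384*a + 1.3651)/(21.9024*a^6 - 27.2376*a^5 - 61.8255*a^4 + 40.0578*a^3 + 58.6699*a^2 + 5.8578*a + 0.1521)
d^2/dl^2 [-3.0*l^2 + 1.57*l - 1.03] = -6.00000000000000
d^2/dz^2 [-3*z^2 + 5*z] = -6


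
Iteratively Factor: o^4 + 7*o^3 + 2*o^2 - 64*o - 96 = (o + 4)*(o^3 + 3*o^2 - 10*o - 24) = (o + 2)*(o + 4)*(o^2 + o - 12) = (o - 3)*(o + 2)*(o + 4)*(o + 4)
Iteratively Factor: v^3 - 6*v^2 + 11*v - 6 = (v - 2)*(v^2 - 4*v + 3) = (v - 3)*(v - 2)*(v - 1)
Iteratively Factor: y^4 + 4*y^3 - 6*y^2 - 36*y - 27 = (y - 3)*(y^3 + 7*y^2 + 15*y + 9) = (y - 3)*(y + 3)*(y^2 + 4*y + 3) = (y - 3)*(y + 3)^2*(y + 1)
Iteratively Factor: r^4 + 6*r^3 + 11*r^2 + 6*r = (r + 2)*(r^3 + 4*r^2 + 3*r) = (r + 2)*(r + 3)*(r^2 + r) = r*(r + 2)*(r + 3)*(r + 1)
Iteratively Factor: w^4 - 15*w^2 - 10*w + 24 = (w - 4)*(w^3 + 4*w^2 + w - 6) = (w - 4)*(w + 2)*(w^2 + 2*w - 3) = (w - 4)*(w - 1)*(w + 2)*(w + 3)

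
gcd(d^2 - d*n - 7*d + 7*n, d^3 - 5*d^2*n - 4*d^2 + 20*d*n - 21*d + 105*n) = d - 7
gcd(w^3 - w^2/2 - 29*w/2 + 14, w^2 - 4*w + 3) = w - 1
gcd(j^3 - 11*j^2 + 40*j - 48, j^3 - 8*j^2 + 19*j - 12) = j^2 - 7*j + 12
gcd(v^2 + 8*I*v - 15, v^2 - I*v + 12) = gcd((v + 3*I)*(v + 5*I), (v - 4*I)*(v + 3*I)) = v + 3*I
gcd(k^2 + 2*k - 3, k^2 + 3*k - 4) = k - 1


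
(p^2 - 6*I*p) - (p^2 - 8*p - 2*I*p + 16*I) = 8*p - 4*I*p - 16*I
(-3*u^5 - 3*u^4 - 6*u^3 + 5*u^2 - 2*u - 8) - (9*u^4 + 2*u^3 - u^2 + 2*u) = -3*u^5 - 12*u^4 - 8*u^3 + 6*u^2 - 4*u - 8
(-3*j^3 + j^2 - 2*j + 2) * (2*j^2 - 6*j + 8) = -6*j^5 + 20*j^4 - 34*j^3 + 24*j^2 - 28*j + 16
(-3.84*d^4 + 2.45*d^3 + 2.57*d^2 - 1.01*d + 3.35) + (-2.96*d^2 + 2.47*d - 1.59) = -3.84*d^4 + 2.45*d^3 - 0.39*d^2 + 1.46*d + 1.76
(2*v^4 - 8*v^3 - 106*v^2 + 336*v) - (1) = 2*v^4 - 8*v^3 - 106*v^2 + 336*v - 1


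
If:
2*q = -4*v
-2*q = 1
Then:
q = -1/2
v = 1/4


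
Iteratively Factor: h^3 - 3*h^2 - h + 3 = (h - 1)*(h^2 - 2*h - 3) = (h - 3)*(h - 1)*(h + 1)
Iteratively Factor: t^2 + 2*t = (t + 2)*(t)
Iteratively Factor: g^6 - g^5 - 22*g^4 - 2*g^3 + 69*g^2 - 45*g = (g - 1)*(g^5 - 22*g^3 - 24*g^2 + 45*g) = (g - 5)*(g - 1)*(g^4 + 5*g^3 + 3*g^2 - 9*g) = g*(g - 5)*(g - 1)*(g^3 + 5*g^2 + 3*g - 9) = g*(g - 5)*(g - 1)^2*(g^2 + 6*g + 9) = g*(g - 5)*(g - 1)^2*(g + 3)*(g + 3)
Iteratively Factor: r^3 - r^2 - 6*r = (r + 2)*(r^2 - 3*r) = (r - 3)*(r + 2)*(r)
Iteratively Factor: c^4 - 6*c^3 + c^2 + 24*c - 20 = (c - 5)*(c^3 - c^2 - 4*c + 4) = (c - 5)*(c - 1)*(c^2 - 4) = (c - 5)*(c - 1)*(c + 2)*(c - 2)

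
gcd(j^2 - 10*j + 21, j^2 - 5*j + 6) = j - 3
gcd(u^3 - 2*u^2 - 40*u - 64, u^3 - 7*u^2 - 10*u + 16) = u^2 - 6*u - 16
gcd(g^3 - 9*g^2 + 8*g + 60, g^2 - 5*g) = g - 5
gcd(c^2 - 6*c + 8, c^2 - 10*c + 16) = c - 2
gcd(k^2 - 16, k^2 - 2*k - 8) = k - 4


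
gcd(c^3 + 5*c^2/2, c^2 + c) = c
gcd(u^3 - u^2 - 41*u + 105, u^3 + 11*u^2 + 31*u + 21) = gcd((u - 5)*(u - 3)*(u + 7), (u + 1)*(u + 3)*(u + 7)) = u + 7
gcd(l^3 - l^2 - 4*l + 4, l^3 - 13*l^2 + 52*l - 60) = l - 2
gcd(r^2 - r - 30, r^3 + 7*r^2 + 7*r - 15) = r + 5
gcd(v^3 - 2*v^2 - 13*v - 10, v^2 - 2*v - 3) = v + 1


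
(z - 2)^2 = z^2 - 4*z + 4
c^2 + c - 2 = (c - 1)*(c + 2)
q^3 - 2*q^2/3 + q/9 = q*(q - 1/3)^2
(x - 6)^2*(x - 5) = x^3 - 17*x^2 + 96*x - 180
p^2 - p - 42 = (p - 7)*(p + 6)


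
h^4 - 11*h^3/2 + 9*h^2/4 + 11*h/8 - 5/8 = (h - 5)*(h - 1/2)^2*(h + 1/2)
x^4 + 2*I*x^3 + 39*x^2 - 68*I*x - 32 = (x - 4*I)*(x - I)^2*(x + 8*I)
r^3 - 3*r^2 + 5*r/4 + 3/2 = (r - 2)*(r - 3/2)*(r + 1/2)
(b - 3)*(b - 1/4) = b^2 - 13*b/4 + 3/4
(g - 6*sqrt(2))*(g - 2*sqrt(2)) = g^2 - 8*sqrt(2)*g + 24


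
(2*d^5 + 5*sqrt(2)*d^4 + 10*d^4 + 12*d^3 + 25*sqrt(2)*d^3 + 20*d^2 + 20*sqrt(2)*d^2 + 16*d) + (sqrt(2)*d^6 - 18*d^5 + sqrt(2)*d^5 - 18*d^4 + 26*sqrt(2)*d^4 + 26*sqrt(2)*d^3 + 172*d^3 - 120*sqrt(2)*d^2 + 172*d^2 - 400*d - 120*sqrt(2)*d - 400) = sqrt(2)*d^6 - 16*d^5 + sqrt(2)*d^5 - 8*d^4 + 31*sqrt(2)*d^4 + 51*sqrt(2)*d^3 + 184*d^3 - 100*sqrt(2)*d^2 + 192*d^2 - 384*d - 120*sqrt(2)*d - 400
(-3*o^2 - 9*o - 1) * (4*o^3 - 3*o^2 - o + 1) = -12*o^5 - 27*o^4 + 26*o^3 + 9*o^2 - 8*o - 1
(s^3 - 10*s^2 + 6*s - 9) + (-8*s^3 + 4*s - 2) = -7*s^3 - 10*s^2 + 10*s - 11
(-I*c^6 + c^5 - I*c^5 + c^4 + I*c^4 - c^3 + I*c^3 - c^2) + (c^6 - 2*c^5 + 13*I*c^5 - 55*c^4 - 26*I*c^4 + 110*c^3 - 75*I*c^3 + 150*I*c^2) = c^6 - I*c^6 - c^5 + 12*I*c^5 - 54*c^4 - 25*I*c^4 + 109*c^3 - 74*I*c^3 - c^2 + 150*I*c^2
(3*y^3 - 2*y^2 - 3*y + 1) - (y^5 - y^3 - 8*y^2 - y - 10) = -y^5 + 4*y^3 + 6*y^2 - 2*y + 11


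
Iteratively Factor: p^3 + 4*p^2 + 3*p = (p)*(p^2 + 4*p + 3) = p*(p + 1)*(p + 3)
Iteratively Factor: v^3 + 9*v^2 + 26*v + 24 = (v + 4)*(v^2 + 5*v + 6) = (v + 3)*(v + 4)*(v + 2)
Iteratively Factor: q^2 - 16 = (q + 4)*(q - 4)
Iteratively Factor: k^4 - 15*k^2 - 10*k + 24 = (k - 1)*(k^3 + k^2 - 14*k - 24) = (k - 1)*(k + 2)*(k^2 - k - 12) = (k - 4)*(k - 1)*(k + 2)*(k + 3)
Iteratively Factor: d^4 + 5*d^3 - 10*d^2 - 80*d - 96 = (d - 4)*(d^3 + 9*d^2 + 26*d + 24) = (d - 4)*(d + 4)*(d^2 + 5*d + 6) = (d - 4)*(d + 3)*(d + 4)*(d + 2)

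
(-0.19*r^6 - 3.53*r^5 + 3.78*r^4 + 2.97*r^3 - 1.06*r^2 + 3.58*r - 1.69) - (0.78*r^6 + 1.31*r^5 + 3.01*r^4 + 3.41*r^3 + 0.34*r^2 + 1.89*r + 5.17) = -0.97*r^6 - 4.84*r^5 + 0.77*r^4 - 0.44*r^3 - 1.4*r^2 + 1.69*r - 6.86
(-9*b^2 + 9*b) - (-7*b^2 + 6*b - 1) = -2*b^2 + 3*b + 1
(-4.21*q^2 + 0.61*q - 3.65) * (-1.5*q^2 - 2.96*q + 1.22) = 6.315*q^4 + 11.5466*q^3 - 1.4668*q^2 + 11.5482*q - 4.453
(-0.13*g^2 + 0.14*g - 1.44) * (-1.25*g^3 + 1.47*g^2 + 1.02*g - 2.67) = 0.1625*g^5 - 0.3661*g^4 + 1.8732*g^3 - 1.6269*g^2 - 1.8426*g + 3.8448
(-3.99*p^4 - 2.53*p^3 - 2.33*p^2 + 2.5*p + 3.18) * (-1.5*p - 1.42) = 5.985*p^5 + 9.4608*p^4 + 7.0876*p^3 - 0.4414*p^2 - 8.32*p - 4.5156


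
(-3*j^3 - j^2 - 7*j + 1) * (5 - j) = 3*j^4 - 14*j^3 + 2*j^2 - 36*j + 5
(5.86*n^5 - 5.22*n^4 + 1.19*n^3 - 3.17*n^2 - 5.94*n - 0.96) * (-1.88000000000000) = -11.0168*n^5 + 9.8136*n^4 - 2.2372*n^3 + 5.9596*n^2 + 11.1672*n + 1.8048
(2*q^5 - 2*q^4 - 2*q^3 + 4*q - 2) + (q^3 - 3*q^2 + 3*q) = 2*q^5 - 2*q^4 - q^3 - 3*q^2 + 7*q - 2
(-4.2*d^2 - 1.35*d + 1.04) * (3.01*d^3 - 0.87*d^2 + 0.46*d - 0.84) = -12.642*d^5 - 0.4095*d^4 + 2.3729*d^3 + 2.0022*d^2 + 1.6124*d - 0.8736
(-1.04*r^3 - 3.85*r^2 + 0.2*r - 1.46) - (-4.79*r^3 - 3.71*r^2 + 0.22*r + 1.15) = 3.75*r^3 - 0.14*r^2 - 0.02*r - 2.61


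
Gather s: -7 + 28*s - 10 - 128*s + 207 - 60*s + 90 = 280 - 160*s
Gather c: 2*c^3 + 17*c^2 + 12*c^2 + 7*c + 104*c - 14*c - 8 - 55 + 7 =2*c^3 + 29*c^2 + 97*c - 56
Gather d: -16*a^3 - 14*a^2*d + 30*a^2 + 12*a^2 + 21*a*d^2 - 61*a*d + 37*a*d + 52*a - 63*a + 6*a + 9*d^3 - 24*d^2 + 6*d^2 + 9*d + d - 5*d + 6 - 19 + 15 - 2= -16*a^3 + 42*a^2 - 5*a + 9*d^3 + d^2*(21*a - 18) + d*(-14*a^2 - 24*a + 5)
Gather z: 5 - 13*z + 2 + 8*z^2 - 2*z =8*z^2 - 15*z + 7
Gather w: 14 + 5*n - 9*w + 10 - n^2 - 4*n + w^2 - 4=-n^2 + n + w^2 - 9*w + 20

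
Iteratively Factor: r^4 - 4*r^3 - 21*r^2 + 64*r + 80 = (r - 5)*(r^3 + r^2 - 16*r - 16) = (r - 5)*(r - 4)*(r^2 + 5*r + 4) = (r - 5)*(r - 4)*(r + 4)*(r + 1)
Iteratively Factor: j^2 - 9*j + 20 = (j - 5)*(j - 4)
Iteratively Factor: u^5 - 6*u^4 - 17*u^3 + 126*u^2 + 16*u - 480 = (u - 5)*(u^4 - u^3 - 22*u^2 + 16*u + 96) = (u - 5)*(u + 4)*(u^3 - 5*u^2 - 2*u + 24) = (u - 5)*(u - 4)*(u + 4)*(u^2 - u - 6) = (u - 5)*(u - 4)*(u + 2)*(u + 4)*(u - 3)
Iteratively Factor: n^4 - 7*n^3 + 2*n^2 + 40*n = (n - 5)*(n^3 - 2*n^2 - 8*n) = n*(n - 5)*(n^2 - 2*n - 8) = n*(n - 5)*(n - 4)*(n + 2)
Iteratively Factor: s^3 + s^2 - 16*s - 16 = (s + 1)*(s^2 - 16) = (s + 1)*(s + 4)*(s - 4)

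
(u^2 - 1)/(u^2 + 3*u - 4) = (u + 1)/(u + 4)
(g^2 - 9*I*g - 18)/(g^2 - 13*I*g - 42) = (g - 3*I)/(g - 7*I)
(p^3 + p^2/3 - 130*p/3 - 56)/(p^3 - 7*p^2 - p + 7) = (p^2 + 22*p/3 + 8)/(p^2 - 1)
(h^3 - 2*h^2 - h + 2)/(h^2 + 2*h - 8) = (h^2 - 1)/(h + 4)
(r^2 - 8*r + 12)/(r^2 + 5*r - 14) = (r - 6)/(r + 7)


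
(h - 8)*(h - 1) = h^2 - 9*h + 8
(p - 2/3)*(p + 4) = p^2 + 10*p/3 - 8/3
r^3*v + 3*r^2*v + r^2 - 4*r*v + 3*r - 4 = (r - 1)*(r + 4)*(r*v + 1)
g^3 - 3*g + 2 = (g - 1)^2*(g + 2)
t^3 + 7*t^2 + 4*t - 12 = (t - 1)*(t + 2)*(t + 6)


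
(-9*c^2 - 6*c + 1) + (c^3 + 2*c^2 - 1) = c^3 - 7*c^2 - 6*c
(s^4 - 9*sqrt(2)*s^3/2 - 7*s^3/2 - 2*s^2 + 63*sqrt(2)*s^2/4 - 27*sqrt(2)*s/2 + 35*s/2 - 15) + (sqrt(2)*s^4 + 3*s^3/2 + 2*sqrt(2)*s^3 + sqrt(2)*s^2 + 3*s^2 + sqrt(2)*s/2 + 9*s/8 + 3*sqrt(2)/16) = s^4 + sqrt(2)*s^4 - 5*sqrt(2)*s^3/2 - 2*s^3 + s^2 + 67*sqrt(2)*s^2/4 - 13*sqrt(2)*s + 149*s/8 - 15 + 3*sqrt(2)/16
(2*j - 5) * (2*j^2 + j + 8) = 4*j^3 - 8*j^2 + 11*j - 40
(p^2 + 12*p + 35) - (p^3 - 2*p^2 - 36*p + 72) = -p^3 + 3*p^2 + 48*p - 37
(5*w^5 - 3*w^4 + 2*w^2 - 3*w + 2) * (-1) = -5*w^5 + 3*w^4 - 2*w^2 + 3*w - 2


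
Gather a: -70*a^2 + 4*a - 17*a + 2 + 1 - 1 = -70*a^2 - 13*a + 2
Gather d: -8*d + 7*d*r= d*(7*r - 8)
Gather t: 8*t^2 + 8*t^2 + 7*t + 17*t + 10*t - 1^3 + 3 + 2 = 16*t^2 + 34*t + 4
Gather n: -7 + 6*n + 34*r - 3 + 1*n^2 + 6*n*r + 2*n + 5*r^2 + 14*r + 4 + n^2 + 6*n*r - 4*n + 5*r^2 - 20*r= 2*n^2 + n*(12*r + 4) + 10*r^2 + 28*r - 6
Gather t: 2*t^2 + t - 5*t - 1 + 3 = 2*t^2 - 4*t + 2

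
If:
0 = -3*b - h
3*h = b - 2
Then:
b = 1/5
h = -3/5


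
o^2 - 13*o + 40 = (o - 8)*(o - 5)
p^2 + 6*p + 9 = (p + 3)^2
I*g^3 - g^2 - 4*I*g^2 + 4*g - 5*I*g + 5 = (g - 5)*(g + I)*(I*g + I)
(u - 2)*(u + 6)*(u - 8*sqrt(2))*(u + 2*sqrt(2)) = u^4 - 6*sqrt(2)*u^3 + 4*u^3 - 44*u^2 - 24*sqrt(2)*u^2 - 128*u + 72*sqrt(2)*u + 384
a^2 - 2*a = a*(a - 2)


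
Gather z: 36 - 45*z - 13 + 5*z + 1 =24 - 40*z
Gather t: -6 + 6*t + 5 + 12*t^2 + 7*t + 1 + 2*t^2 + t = 14*t^2 + 14*t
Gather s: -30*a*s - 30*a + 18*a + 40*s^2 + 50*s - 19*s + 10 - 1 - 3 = -12*a + 40*s^2 + s*(31 - 30*a) + 6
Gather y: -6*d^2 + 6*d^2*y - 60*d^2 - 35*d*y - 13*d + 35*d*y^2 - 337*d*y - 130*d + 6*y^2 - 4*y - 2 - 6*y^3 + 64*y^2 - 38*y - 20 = -66*d^2 - 143*d - 6*y^3 + y^2*(35*d + 70) + y*(6*d^2 - 372*d - 42) - 22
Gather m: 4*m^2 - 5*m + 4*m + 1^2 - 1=4*m^2 - m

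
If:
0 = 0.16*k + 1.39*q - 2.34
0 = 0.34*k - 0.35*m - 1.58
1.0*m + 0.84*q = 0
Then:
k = 3.54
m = -1.07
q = 1.28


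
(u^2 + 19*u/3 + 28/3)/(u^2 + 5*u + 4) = (u + 7/3)/(u + 1)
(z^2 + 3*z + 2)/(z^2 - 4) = (z + 1)/(z - 2)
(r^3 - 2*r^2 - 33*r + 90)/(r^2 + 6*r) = r - 8 + 15/r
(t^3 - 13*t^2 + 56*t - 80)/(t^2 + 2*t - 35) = (t^2 - 8*t + 16)/(t + 7)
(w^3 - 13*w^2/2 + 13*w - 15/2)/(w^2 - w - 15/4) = 2*(w^2 - 4*w + 3)/(2*w + 3)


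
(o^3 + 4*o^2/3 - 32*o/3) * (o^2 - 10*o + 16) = o^5 - 26*o^4/3 - 8*o^3 + 128*o^2 - 512*o/3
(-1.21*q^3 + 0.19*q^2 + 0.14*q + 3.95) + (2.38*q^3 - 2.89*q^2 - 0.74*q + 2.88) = 1.17*q^3 - 2.7*q^2 - 0.6*q + 6.83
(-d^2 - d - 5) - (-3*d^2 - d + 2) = 2*d^2 - 7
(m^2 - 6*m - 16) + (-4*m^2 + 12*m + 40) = -3*m^2 + 6*m + 24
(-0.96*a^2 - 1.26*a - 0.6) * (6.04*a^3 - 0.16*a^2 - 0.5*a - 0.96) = -5.7984*a^5 - 7.4568*a^4 - 2.9424*a^3 + 1.6476*a^2 + 1.5096*a + 0.576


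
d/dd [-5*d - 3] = -5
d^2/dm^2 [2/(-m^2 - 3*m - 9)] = 4*(m^2 + 3*m - (2*m + 3)^2 + 9)/(m^2 + 3*m + 9)^3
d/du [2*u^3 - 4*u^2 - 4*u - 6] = 6*u^2 - 8*u - 4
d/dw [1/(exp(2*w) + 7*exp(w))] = (-2*exp(w) - 7)*exp(-w)/(exp(w) + 7)^2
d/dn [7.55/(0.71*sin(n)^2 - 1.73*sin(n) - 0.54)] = (13.0615 - 10.721*sin(n))*cos(n)/(-0.71*sin(n)^2 + 1.73*sin(n) + 0.54)^2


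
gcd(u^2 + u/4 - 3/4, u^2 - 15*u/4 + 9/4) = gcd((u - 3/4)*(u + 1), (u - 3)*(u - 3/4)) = u - 3/4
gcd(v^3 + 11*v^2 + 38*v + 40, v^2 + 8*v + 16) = v + 4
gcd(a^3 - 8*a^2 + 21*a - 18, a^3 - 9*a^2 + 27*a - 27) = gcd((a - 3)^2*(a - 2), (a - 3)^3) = a^2 - 6*a + 9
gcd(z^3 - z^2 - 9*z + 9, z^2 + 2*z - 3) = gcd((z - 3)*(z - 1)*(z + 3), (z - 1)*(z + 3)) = z^2 + 2*z - 3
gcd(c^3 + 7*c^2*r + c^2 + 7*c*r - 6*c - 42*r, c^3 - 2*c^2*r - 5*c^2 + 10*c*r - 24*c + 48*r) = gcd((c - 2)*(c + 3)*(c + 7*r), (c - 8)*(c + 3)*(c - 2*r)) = c + 3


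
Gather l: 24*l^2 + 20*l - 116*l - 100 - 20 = 24*l^2 - 96*l - 120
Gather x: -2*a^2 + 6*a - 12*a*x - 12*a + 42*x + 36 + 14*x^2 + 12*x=-2*a^2 - 6*a + 14*x^2 + x*(54 - 12*a) + 36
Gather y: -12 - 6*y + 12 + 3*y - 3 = -3*y - 3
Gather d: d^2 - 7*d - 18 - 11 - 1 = d^2 - 7*d - 30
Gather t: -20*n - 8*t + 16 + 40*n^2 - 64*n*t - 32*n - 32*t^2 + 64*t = 40*n^2 - 52*n - 32*t^2 + t*(56 - 64*n) + 16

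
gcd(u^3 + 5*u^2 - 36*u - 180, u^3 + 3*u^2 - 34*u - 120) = u^2 - u - 30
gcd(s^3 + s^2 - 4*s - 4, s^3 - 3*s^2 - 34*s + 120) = 1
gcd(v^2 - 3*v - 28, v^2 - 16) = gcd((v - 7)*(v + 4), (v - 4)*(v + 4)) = v + 4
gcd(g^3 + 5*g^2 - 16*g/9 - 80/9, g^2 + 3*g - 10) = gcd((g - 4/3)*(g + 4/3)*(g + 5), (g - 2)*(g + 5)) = g + 5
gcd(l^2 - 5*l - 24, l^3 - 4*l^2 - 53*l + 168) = l - 8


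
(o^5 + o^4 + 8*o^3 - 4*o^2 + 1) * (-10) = -10*o^5 - 10*o^4 - 80*o^3 + 40*o^2 - 10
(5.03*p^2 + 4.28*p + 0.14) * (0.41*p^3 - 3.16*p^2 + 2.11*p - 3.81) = 2.0623*p^5 - 14.14*p^4 - 2.8541*p^3 - 10.5759*p^2 - 16.0114*p - 0.5334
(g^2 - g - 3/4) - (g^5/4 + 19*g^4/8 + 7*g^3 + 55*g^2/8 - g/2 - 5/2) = -g^5/4 - 19*g^4/8 - 7*g^3 - 47*g^2/8 - g/2 + 7/4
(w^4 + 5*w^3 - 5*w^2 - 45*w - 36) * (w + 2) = w^5 + 7*w^4 + 5*w^3 - 55*w^2 - 126*w - 72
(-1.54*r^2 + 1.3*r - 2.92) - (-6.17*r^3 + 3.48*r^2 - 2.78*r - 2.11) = 6.17*r^3 - 5.02*r^2 + 4.08*r - 0.81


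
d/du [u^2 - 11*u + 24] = 2*u - 11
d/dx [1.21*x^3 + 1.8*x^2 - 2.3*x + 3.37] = 3.63*x^2 + 3.6*x - 2.3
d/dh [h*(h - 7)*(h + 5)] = 3*h^2 - 4*h - 35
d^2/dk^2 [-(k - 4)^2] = -2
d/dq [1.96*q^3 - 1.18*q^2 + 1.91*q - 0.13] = 5.88*q^2 - 2.36*q + 1.91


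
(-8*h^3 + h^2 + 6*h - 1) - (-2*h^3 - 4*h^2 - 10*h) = -6*h^3 + 5*h^2 + 16*h - 1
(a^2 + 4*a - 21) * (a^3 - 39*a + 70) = a^5 + 4*a^4 - 60*a^3 - 86*a^2 + 1099*a - 1470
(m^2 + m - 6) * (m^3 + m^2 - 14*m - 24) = m^5 + 2*m^4 - 19*m^3 - 44*m^2 + 60*m + 144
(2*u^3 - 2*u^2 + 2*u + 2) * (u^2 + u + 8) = 2*u^5 + 16*u^3 - 12*u^2 + 18*u + 16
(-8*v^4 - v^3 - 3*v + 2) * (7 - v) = 8*v^5 - 55*v^4 - 7*v^3 + 3*v^2 - 23*v + 14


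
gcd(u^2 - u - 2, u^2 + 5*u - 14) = u - 2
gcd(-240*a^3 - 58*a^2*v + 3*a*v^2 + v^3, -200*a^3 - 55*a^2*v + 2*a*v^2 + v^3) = -40*a^2 - 3*a*v + v^2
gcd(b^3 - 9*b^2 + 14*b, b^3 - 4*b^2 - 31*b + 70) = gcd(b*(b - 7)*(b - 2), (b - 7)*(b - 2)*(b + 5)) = b^2 - 9*b + 14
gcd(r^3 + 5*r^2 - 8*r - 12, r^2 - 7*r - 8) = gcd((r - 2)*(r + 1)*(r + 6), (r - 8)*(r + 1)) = r + 1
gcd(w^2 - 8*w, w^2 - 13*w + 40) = w - 8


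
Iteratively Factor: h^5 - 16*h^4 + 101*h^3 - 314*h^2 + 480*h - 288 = (h - 3)*(h^4 - 13*h^3 + 62*h^2 - 128*h + 96) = (h - 3)*(h - 2)*(h^3 - 11*h^2 + 40*h - 48) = (h - 4)*(h - 3)*(h - 2)*(h^2 - 7*h + 12) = (h - 4)^2*(h - 3)*(h - 2)*(h - 3)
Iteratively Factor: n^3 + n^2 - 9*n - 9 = (n + 1)*(n^2 - 9) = (n + 1)*(n + 3)*(n - 3)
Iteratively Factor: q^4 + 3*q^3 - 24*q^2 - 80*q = (q - 5)*(q^3 + 8*q^2 + 16*q) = (q - 5)*(q + 4)*(q^2 + 4*q) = q*(q - 5)*(q + 4)*(q + 4)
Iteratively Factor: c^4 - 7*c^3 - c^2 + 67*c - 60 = (c - 5)*(c^3 - 2*c^2 - 11*c + 12) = (c - 5)*(c - 1)*(c^2 - c - 12) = (c - 5)*(c - 1)*(c + 3)*(c - 4)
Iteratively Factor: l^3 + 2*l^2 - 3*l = (l)*(l^2 + 2*l - 3) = l*(l + 3)*(l - 1)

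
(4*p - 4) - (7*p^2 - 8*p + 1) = -7*p^2 + 12*p - 5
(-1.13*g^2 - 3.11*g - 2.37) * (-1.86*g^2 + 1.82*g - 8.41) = 2.1018*g^4 + 3.728*g^3 + 8.2513*g^2 + 21.8417*g + 19.9317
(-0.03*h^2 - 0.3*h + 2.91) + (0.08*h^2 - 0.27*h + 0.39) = 0.05*h^2 - 0.57*h + 3.3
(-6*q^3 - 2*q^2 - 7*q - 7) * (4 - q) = 6*q^4 - 22*q^3 - q^2 - 21*q - 28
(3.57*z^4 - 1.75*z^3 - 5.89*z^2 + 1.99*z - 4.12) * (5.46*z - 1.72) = 19.4922*z^5 - 15.6954*z^4 - 29.1494*z^3 + 20.9962*z^2 - 25.918*z + 7.0864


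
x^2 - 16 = (x - 4)*(x + 4)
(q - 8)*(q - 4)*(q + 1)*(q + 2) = q^4 - 9*q^3 - 2*q^2 + 72*q + 64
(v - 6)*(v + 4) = v^2 - 2*v - 24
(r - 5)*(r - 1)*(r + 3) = r^3 - 3*r^2 - 13*r + 15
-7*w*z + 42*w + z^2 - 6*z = (-7*w + z)*(z - 6)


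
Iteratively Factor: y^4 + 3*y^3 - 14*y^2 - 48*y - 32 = (y + 2)*(y^3 + y^2 - 16*y - 16) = (y + 2)*(y + 4)*(y^2 - 3*y - 4) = (y - 4)*(y + 2)*(y + 4)*(y + 1)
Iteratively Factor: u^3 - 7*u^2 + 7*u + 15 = (u - 3)*(u^2 - 4*u - 5) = (u - 5)*(u - 3)*(u + 1)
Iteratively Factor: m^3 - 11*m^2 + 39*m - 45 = (m - 5)*(m^2 - 6*m + 9) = (m - 5)*(m - 3)*(m - 3)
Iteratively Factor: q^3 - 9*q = (q + 3)*(q^2 - 3*q) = q*(q + 3)*(q - 3)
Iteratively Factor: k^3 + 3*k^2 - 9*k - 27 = (k + 3)*(k^2 - 9) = (k - 3)*(k + 3)*(k + 3)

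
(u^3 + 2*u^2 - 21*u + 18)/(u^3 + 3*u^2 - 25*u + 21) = (u + 6)/(u + 7)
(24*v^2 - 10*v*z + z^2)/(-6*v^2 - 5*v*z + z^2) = (-4*v + z)/(v + z)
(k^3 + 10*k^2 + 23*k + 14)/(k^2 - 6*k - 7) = (k^2 + 9*k + 14)/(k - 7)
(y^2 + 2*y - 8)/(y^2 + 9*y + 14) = (y^2 + 2*y - 8)/(y^2 + 9*y + 14)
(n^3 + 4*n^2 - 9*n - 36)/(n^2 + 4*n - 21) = (n^2 + 7*n + 12)/(n + 7)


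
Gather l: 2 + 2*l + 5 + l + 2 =3*l + 9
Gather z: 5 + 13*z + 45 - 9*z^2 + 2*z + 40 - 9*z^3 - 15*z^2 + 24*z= -9*z^3 - 24*z^2 + 39*z + 90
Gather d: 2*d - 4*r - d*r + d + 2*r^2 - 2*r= d*(3 - r) + 2*r^2 - 6*r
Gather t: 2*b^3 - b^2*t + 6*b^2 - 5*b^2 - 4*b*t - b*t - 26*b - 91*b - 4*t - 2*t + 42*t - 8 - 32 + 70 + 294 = 2*b^3 + b^2 - 117*b + t*(-b^2 - 5*b + 36) + 324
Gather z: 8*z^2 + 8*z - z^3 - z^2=-z^3 + 7*z^2 + 8*z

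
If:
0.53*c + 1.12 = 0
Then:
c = -2.11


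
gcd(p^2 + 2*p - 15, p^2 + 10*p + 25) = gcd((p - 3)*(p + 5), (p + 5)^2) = p + 5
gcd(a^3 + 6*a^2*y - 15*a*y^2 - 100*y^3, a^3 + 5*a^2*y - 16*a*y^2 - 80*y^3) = -a^2 - a*y + 20*y^2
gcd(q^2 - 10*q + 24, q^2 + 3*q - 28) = q - 4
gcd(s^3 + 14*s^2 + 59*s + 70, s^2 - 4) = s + 2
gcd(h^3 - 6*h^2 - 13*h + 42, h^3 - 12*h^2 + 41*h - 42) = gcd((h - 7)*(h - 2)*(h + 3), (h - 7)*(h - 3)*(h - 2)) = h^2 - 9*h + 14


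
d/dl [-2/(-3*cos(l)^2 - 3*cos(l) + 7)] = 6*(2*cos(l) + 1)*sin(l)/(3*cos(l)^2 + 3*cos(l) - 7)^2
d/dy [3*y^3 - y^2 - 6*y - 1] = 9*y^2 - 2*y - 6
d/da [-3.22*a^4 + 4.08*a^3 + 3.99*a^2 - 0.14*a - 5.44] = -12.88*a^3 + 12.24*a^2 + 7.98*a - 0.14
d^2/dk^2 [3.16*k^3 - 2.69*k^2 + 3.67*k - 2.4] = 18.96*k - 5.38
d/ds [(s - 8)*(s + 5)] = 2*s - 3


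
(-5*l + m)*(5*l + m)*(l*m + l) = -25*l^3*m - 25*l^3 + l*m^3 + l*m^2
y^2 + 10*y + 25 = (y + 5)^2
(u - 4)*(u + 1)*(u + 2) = u^3 - u^2 - 10*u - 8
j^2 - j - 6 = (j - 3)*(j + 2)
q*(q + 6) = q^2 + 6*q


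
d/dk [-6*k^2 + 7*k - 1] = 7 - 12*k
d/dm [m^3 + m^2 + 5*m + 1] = 3*m^2 + 2*m + 5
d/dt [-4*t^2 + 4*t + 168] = 4 - 8*t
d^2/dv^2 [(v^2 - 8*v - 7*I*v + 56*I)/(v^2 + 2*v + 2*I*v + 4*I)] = (v^3*(-20 - 18*I) + 312*I*v^2 + v*(-840 + 864*I) - 720 + 16*I)/(v^6 + v^5*(6 + 6*I) + 36*I*v^4 + v^3*(-64 + 64*I) - 144*v^2 + v*(-96 - 96*I) - 64*I)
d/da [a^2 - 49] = 2*a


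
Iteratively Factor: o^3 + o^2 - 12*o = (o)*(o^2 + o - 12) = o*(o + 4)*(o - 3)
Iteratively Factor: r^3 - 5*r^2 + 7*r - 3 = (r - 1)*(r^2 - 4*r + 3) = (r - 3)*(r - 1)*(r - 1)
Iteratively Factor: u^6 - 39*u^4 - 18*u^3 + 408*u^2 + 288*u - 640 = (u - 4)*(u^5 + 4*u^4 - 23*u^3 - 110*u^2 - 32*u + 160) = (u - 5)*(u - 4)*(u^4 + 9*u^3 + 22*u^2 - 32) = (u - 5)*(u - 4)*(u - 1)*(u^3 + 10*u^2 + 32*u + 32) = (u - 5)*(u - 4)*(u - 1)*(u + 4)*(u^2 + 6*u + 8) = (u - 5)*(u - 4)*(u - 1)*(u + 2)*(u + 4)*(u + 4)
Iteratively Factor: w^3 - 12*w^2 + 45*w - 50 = (w - 5)*(w^2 - 7*w + 10) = (w - 5)^2*(w - 2)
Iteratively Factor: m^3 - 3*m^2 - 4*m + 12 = (m + 2)*(m^2 - 5*m + 6) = (m - 2)*(m + 2)*(m - 3)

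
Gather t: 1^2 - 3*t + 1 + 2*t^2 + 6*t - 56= 2*t^2 + 3*t - 54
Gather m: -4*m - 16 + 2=-4*m - 14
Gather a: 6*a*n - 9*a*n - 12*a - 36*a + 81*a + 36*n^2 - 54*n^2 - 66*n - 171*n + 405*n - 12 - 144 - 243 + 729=a*(33 - 3*n) - 18*n^2 + 168*n + 330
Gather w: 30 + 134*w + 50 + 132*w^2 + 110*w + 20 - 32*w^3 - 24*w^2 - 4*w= -32*w^3 + 108*w^2 + 240*w + 100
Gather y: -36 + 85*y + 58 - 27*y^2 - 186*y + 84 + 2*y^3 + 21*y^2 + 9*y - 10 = 2*y^3 - 6*y^2 - 92*y + 96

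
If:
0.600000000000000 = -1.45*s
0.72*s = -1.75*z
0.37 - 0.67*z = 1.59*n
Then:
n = 0.16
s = -0.41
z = 0.17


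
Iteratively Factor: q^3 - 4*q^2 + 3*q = (q - 1)*(q^2 - 3*q) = q*(q - 1)*(q - 3)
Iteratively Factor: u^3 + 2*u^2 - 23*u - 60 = (u + 4)*(u^2 - 2*u - 15) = (u + 3)*(u + 4)*(u - 5)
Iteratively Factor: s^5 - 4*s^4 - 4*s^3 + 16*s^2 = (s + 2)*(s^4 - 6*s^3 + 8*s^2) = (s - 4)*(s + 2)*(s^3 - 2*s^2) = (s - 4)*(s - 2)*(s + 2)*(s^2) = s*(s - 4)*(s - 2)*(s + 2)*(s)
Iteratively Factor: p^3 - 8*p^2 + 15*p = (p - 5)*(p^2 - 3*p) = (p - 5)*(p - 3)*(p)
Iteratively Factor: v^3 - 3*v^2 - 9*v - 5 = (v + 1)*(v^2 - 4*v - 5) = (v + 1)^2*(v - 5)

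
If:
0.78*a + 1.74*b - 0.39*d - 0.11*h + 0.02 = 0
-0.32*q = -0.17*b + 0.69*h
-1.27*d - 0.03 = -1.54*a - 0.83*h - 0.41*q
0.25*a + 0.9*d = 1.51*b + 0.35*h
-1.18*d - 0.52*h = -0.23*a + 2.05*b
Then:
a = 0.02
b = -0.02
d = -0.00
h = 0.08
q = -0.19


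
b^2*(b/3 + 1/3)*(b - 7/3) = b^4/3 - 4*b^3/9 - 7*b^2/9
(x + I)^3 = x^3 + 3*I*x^2 - 3*x - I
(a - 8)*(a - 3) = a^2 - 11*a + 24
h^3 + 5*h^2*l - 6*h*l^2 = h*(h - l)*(h + 6*l)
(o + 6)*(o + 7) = o^2 + 13*o + 42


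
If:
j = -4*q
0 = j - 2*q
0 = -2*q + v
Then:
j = 0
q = 0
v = 0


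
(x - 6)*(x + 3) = x^2 - 3*x - 18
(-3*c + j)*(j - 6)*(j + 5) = -3*c*j^2 + 3*c*j + 90*c + j^3 - j^2 - 30*j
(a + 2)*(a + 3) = a^2 + 5*a + 6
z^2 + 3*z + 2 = (z + 1)*(z + 2)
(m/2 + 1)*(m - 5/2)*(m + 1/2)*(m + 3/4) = m^4/2 + 3*m^3/8 - 21*m^2/8 - 103*m/32 - 15/16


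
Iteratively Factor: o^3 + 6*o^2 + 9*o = (o)*(o^2 + 6*o + 9) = o*(o + 3)*(o + 3)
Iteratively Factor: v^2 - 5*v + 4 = (v - 1)*(v - 4)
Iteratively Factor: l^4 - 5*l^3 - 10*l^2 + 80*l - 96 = (l - 3)*(l^3 - 2*l^2 - 16*l + 32) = (l - 3)*(l + 4)*(l^2 - 6*l + 8) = (l - 3)*(l - 2)*(l + 4)*(l - 4)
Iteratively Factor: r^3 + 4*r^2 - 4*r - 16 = (r - 2)*(r^2 + 6*r + 8) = (r - 2)*(r + 2)*(r + 4)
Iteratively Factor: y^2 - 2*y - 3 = (y - 3)*(y + 1)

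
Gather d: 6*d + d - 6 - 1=7*d - 7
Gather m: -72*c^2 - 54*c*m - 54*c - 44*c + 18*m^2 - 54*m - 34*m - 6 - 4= -72*c^2 - 98*c + 18*m^2 + m*(-54*c - 88) - 10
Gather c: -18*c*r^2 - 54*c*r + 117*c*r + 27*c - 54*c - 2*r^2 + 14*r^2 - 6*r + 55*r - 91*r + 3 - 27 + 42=c*(-18*r^2 + 63*r - 27) + 12*r^2 - 42*r + 18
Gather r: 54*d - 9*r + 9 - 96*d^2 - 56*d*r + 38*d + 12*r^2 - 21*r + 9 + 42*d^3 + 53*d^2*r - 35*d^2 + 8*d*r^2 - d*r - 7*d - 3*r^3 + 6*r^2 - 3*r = 42*d^3 - 131*d^2 + 85*d - 3*r^3 + r^2*(8*d + 18) + r*(53*d^2 - 57*d - 33) + 18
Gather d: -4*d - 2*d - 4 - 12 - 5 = -6*d - 21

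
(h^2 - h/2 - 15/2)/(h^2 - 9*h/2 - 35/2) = (h - 3)/(h - 7)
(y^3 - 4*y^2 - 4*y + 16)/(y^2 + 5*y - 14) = (y^2 - 2*y - 8)/(y + 7)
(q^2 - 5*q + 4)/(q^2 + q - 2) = (q - 4)/(q + 2)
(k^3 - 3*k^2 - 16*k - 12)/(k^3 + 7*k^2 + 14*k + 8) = (k - 6)/(k + 4)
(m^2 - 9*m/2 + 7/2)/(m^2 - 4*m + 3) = (m - 7/2)/(m - 3)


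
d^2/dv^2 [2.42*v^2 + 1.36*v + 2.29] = 4.84000000000000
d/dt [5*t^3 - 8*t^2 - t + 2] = 15*t^2 - 16*t - 1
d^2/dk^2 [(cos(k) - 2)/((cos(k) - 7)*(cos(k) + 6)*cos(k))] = (-58*(1 - cos(k)^2)^2/cos(k)^3 - 30*sin(k)^6/cos(k)^3 - 4*cos(k)^4 - 9*cos(k)^3 - 185*cos(k)^2 - 504*tan(k)^2 - 134 + 3814/cos(k) - 6968/cos(k)^3)/((cos(k) - 7)^3*(cos(k) + 6)^3)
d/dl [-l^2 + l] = 1 - 2*l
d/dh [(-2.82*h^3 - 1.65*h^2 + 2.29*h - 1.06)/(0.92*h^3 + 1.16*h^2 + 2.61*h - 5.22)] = (-1.7532*h^4 - 18.934*h^3 + 40.1239*h^2 + 19.6852*h - 9.1872)/(0.8464*h^6 + 2.1344*h^5 + 6.148*h^4 - 3.5496*h^3 - 5.2983*h^2 - 27.2484*h + 27.2484)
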